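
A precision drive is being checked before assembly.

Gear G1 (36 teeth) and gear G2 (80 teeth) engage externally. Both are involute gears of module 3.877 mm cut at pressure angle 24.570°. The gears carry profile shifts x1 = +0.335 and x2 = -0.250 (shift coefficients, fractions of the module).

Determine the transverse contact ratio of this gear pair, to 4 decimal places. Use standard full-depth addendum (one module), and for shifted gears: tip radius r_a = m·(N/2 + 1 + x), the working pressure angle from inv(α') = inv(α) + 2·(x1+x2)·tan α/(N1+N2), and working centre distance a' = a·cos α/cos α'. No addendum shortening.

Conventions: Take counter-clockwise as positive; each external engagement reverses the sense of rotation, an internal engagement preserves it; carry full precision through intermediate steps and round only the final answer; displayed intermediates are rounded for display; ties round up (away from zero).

recognized (one external pair, fixed centres): single-mesh tooth geometry, m = 3.877, N1 = 36, N2 = 80
base radii: r_b1 = 63.467153, r_b2 = 141.038118
tip radii: r_a1 = 74.961795, r_a2 = 157.987750
inv(α') = inv(24.570°) + 2·(+0.335-0.250)·tan α/(36+80) = 0.02904519  ⇒  α' = 24.75212°
a' = a·cos α / cos α' = 224.8660·cos 24.570°/cos 24.75212° = 225.194402
action lengths: √(r_a1²−r_b1²) = 39.889738, √(r_a2²−r_b2²) = 71.192544
base pitch p_b = π·m·cos α = 11.077108
CR = (39.889738 + 71.192544 − 225.194402·sin 24.75212°)/11.077108 = 1.516180
contact ratio ≈ 1.5162

1.5162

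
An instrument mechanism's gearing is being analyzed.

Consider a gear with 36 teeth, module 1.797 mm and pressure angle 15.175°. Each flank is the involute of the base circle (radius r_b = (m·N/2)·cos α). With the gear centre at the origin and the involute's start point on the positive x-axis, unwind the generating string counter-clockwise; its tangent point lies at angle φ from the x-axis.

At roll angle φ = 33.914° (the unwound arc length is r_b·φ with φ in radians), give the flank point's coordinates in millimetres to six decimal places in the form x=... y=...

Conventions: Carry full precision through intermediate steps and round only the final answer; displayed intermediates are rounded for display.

topology: single-mesh involute geometry — m = 1.797, N = 36
pitch radius r_p = m·N/2 = 1.797·36/2 = 32.346000
base radius r_b = r_p·cos α = 32.346000·cos 15.175° = 31.218121
roll angle φ = 33.914° = 0.59191096 rad
x = r_b·(cos φ + φ·sin φ) = 36.217124
y = r_b·(sin φ − φ·cos φ) = 2.083348

x=36.217124 y=2.083348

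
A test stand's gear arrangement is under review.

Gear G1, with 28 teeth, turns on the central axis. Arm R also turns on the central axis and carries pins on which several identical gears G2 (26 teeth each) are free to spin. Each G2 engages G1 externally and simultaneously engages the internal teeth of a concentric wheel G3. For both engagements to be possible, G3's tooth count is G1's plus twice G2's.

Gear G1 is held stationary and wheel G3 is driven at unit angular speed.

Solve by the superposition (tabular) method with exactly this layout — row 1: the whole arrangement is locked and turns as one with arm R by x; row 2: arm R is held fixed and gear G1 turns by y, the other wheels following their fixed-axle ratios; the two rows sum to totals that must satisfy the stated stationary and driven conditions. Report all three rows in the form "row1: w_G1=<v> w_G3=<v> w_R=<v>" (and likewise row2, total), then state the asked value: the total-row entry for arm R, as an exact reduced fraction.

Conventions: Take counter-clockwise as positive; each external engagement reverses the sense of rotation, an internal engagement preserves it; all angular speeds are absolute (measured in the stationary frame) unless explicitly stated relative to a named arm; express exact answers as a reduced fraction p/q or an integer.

row1: w_G1=20/27 w_G3=20/27 w_R=20/27
row2: w_G1=-20/27 w_G3=7/27 w_R=0
total: w_G1=0 w_G3=1 w_R=20/27
asked value: 20/27

recognized (axles ride arm R): planetary set, 28/26/80 teeth
row 1: whole set turns with the arm by x
superposition row 2 [arm held]: sun y, ring −(28/80)·y, arm 0
boundary: total ω_sun = x + y = 0 and total ω_ring = x − (28/80)·y = 1  ⇒  y = -20/27, x = 20/27
row 2 ring = −(28/80)·(-20/27) = 7/27
totals (row 1 + row 2): sun 20/27 + (-20/27) = 0, ring 20/27 + 7/27 = 1, arm 20/27 + 0 = 20/27
asked cell (total, arm) = 20/27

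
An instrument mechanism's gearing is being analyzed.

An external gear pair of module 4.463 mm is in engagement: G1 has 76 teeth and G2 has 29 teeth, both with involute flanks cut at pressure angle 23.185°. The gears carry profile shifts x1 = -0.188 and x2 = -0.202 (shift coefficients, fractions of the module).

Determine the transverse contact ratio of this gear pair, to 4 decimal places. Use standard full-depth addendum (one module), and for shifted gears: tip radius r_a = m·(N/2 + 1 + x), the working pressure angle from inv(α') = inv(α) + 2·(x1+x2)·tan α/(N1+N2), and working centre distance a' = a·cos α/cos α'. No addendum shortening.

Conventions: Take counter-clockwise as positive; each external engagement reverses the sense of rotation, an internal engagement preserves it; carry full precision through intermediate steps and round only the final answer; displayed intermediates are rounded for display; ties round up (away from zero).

topology: single-mesh involute geometry — m = 4.463, 76T/29T pair
base radii: r_b1 = 155.897324, r_b2 = 59.487137
tip radii: r_a1 = 173.217956, r_a2 = 68.274974
inv(α') = inv(23.185°) + 2·(-0.188-0.202)·tan α/(76+29) = 0.02045452  ⇒  α' = 22.13967°
a' = a·cos α / cos α' = 234.3075·cos 23.185°/cos 22.13967° = 232.529332
action lengths: √(r_a1²−r_b1²) = 75.501553, √(r_a2²−r_b2²) = 33.507501
base pitch p_b = π·m·cos α = 12.888576
CR = (75.501553 + 33.507501 − 232.529332·sin 22.13967°)/12.888576 = 1.658580
contact ratio ≈ 1.6586

1.6586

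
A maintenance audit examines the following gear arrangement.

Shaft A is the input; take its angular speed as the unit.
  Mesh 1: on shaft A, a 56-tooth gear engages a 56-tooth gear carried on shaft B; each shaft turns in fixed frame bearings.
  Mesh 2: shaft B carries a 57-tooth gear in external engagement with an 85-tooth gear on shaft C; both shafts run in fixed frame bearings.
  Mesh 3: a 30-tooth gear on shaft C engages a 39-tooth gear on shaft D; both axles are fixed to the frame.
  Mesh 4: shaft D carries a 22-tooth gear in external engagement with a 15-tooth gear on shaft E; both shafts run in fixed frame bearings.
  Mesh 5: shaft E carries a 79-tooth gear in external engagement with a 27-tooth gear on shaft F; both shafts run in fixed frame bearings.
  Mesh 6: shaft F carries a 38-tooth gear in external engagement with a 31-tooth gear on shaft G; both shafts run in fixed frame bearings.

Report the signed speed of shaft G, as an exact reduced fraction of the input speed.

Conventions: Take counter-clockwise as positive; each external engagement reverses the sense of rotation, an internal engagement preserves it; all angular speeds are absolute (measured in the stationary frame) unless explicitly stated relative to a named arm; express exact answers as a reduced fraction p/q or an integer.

6-mesh fixed-axis compound train (all bearings frame-fixed)
mesh 1 [56T→56T]: |ω|/ω_in = 1×56/56 = 1, sense flips to −
mesh 2 [57T→85T]: |ω|/ω_in = 1×57/85 = 57/85, sense flips to +
mesh 3 [30T→39T]: |ω|/ω_in = (57/85)×30/39 = 114/221, sense flips to −
mesh 4 [22T→15T]: |ω|/ω_in = (114/221)×22/15 = 836/1105, sense flips to +
mesh 5 [79T→27T]: |ω|/ω_in = (836/1105)×79/27 = 66044/29835, sense flips to −
mesh 6 [38T→31T]: |ω|/ω_in = (66044/29835)×38/31 = 2509672/924885, sense flips to +
signed output speed (× input speed) = 2509672/924885

2509672/924885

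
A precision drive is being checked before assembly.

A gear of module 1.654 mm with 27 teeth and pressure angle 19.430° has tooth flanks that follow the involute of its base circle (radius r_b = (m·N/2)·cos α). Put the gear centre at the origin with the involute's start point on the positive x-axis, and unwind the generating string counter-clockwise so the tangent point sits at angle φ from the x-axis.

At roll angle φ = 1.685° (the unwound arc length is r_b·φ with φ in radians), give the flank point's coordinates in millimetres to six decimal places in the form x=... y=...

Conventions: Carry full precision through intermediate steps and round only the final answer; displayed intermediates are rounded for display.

x=21.066436 y=0.000179

topology: single-mesh involute geometry — m = 1.654, N = 27
pitch radius r_p = m·N/2 = 1.654·27/2 = 22.329000
base radius r_b = r_p·cos α = 22.329000·cos 19.430° = 21.057332
roll angle φ = 1.685° = 0.02940880 rad
x = r_b·(cos φ + φ·sin φ) = 21.066436
y = r_b·(sin φ − φ·cos φ) = 0.000179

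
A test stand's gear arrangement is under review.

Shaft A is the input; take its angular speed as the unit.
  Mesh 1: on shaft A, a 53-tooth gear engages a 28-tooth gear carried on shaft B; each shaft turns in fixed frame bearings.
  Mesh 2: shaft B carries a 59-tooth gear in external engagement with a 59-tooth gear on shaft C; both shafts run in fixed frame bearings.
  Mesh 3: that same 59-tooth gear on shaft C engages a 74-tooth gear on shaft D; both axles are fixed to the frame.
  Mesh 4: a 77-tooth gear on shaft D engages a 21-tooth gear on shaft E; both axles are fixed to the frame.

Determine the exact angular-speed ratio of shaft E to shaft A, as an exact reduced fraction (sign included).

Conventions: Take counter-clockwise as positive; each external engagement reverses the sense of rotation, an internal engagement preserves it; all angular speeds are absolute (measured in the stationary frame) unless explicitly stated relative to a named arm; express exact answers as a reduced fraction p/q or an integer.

class = fixed-axis compound train [4 meshes; 4 ratios multiply, 4 sense flips]
mesh 1 [53T→28T]: running ratio 53/28, sense −
mesh 2 [59T→59T]: running ratio 53/28, sense +
mesh 3 [59T→74T]: running ratio 3127/2072, sense −
mesh 4 [77T→21T]: running ratio 34397/6216, sense +
ω_out/ω_in = 34397/6216

34397/6216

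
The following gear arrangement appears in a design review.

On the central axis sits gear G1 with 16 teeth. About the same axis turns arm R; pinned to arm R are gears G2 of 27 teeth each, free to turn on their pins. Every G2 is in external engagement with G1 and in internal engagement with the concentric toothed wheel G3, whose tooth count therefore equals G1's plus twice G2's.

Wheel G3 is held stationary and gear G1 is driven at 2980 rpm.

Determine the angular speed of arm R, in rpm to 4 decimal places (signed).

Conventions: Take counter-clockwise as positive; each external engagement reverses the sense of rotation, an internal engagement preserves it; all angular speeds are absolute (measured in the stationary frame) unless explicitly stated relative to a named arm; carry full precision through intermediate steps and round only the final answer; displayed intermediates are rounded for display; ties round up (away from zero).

+554.4186 rpm

topology: planetary set — G1 16T / G2 27T / G3 70T, arm = carrier (Willis)
normalise by the input: solve with ω_sun = 1, then scale by 2980 rpm
ring teeth: 16 + 2·27 = 70
16(ω_sun−ω_arm) = −70(ω_ring−ω_arm),  ω_ring = 0, ω_sun = 1
16(1−ω_arm) = −70(0−ω_arm)  ⇒  86·ω_arm = 16  ⇒  ω_arm = 8/43
scale: ω_arm = 8/43 × 2980 rpm = +554.4186 rpm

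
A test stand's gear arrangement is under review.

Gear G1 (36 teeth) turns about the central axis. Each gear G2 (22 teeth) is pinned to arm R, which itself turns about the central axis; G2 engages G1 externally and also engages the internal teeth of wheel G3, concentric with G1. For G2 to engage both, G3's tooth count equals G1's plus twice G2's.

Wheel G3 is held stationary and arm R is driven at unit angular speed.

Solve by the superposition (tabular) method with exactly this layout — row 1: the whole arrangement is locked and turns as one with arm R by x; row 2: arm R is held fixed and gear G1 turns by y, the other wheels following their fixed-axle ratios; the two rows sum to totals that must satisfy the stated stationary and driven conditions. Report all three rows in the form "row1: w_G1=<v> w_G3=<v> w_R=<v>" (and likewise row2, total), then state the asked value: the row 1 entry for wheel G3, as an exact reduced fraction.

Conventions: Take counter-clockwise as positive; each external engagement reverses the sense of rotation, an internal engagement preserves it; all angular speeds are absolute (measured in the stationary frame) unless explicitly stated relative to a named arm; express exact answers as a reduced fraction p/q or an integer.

planetary set (36T centre, 22T on arm, 80T internal) — Willis relation
row 1 (train locked, turned with arm): all members turn x
row 2 (arm held, sun turns y): ω_ring = −(36/80)·y, ω_arm = 0
boundary: total ω_ring = x − (36/80)·y = 0 and total ω_arm = x = 1  ⇒  y = 20/9, x = 1
row 2 ring = −(36/80)·20/9 = -1
totals (row 1 + row 2): sun 1 + 20/9 = 29/9, ring 1 + (-1) = 0, arm 1 + 0 = 1
asked cell (row1, ring) = 1

row1: w_G1=1 w_G3=1 w_R=1
row2: w_G1=20/9 w_G3=-1 w_R=0
total: w_G1=29/9 w_G3=0 w_R=1
asked value: 1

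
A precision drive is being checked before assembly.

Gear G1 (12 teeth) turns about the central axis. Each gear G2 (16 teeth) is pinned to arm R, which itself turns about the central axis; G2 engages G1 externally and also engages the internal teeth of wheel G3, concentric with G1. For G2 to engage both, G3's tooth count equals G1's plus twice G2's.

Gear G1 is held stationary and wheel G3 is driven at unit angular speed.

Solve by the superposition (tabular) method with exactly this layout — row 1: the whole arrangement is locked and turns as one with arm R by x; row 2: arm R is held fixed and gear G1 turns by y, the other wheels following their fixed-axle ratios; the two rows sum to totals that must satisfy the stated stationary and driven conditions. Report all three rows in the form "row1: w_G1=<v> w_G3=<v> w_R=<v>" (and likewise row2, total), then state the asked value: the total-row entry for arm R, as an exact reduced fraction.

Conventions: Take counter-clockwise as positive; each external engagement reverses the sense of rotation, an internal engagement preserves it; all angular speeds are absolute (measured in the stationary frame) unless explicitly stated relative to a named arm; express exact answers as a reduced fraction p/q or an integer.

planetary set (12T centre, 16T on arm, 44T internal) — Willis relation
row 1: whole set turns with the arm by x
row 2: sun turns y, ring = −(12/44)·y, arm 0
boundary: total ω_sun = x + y = 0 and total ω_ring = x − (12/44)·y = 1  ⇒  y = -11/14, x = 11/14
row 2 ring = −(12/44)·(-11/14) = 3/14
totals (row 1 + row 2): sun 11/14 + (-11/14) = 0, ring 11/14 + 3/14 = 1, arm 11/14 + 0 = 11/14
asked cell (total, arm) = 11/14

row1: w_G1=11/14 w_G3=11/14 w_R=11/14
row2: w_G1=-11/14 w_G3=3/14 w_R=0
total: w_G1=0 w_G3=1 w_R=11/14
asked value: 11/14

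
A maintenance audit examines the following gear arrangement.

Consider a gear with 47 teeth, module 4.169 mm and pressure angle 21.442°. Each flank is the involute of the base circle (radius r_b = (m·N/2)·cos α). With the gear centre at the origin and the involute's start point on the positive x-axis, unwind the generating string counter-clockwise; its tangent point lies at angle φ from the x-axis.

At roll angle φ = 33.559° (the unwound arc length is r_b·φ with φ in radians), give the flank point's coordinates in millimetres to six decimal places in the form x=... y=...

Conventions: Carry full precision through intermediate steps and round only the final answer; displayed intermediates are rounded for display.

single-mesh involute tooth geometry (47T wheel at module 4.169)
pitch radius r_p = m·N/2 = 4.169·47/2 = 97.971500
base radius r_b = r_p·cos α = 97.971500·cos 21.442° = 91.190706
roll angle φ = 33.559° = 0.58571504 rad
x = r_b·(cos φ + φ·sin φ) = 105.516547
y = r_b·(sin φ − φ·cos φ) = 5.900865

x=105.516547 y=5.900865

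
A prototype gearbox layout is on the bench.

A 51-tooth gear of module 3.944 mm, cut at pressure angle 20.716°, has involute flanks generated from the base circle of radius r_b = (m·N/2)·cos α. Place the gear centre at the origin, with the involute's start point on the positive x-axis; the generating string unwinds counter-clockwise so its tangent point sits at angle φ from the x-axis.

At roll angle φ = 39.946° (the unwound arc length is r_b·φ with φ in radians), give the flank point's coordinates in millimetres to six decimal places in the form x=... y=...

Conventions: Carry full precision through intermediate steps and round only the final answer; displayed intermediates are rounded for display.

x=114.227799 y=10.118618

class = single-mesh tooth geometry [base-circle involute, m = 3.944, 51T]
pitch radius r_p = m·N/2 = 3.944·51/2 = 100.572000
base radius r_b = r_p·cos α = 100.572000·cos 20.716° = 94.069546
roll angle φ = 39.946° = 0.69718922 rad
x = r_b·(cos φ + φ·sin φ) = 114.227799
y = r_b·(sin φ − φ·cos φ) = 10.118618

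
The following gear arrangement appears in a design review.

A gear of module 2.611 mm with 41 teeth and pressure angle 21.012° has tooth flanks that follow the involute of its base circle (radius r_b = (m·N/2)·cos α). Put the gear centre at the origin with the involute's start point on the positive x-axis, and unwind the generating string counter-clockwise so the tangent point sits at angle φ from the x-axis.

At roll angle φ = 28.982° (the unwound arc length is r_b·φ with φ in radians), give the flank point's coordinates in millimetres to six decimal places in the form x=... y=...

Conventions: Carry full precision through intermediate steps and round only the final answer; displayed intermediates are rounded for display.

x=55.955549 y=2.100973

single-mesh involute tooth geometry (41T wheel at module 2.611)
pitch radius r_p = m·N/2 = 2.611·41/2 = 53.525500
base radius r_b = r_p·cos α = 53.525500·cos 21.012° = 49.966341
roll angle φ = 28.982° = 0.50583132 rad
x = r_b·(cos φ + φ·sin φ) = 55.955549
y = r_b·(sin φ − φ·cos φ) = 2.100973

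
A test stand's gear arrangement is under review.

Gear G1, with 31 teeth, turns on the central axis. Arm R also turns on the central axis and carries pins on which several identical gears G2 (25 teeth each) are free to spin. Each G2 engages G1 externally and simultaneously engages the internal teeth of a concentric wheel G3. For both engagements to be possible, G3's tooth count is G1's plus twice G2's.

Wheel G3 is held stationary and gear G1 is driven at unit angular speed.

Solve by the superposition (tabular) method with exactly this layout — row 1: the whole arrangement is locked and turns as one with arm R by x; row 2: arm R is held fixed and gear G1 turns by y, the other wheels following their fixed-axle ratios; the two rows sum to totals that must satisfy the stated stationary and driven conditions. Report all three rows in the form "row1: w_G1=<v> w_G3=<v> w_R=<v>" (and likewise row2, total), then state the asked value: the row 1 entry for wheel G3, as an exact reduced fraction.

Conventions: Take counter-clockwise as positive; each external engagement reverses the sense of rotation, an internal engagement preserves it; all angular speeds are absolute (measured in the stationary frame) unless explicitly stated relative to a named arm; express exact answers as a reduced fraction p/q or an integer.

planetary set (31T centre, 25T on arm, 81T internal) — Willis relation
superposition row 1 [locked train]: every member turns x
row 2 (arm held, sun turns y): ω_ring = −(31/81)·y, ω_arm = 0
boundary: total ω_ring = x − (31/81)·y = 0 and total ω_sun = x + y = 1  ⇒  y = 81/112, x = 31/112
row 2 ring = −(31/81)·81/112 = -31/112
totals (row 1 + row 2): sun 31/112 + 81/112 = 1, ring 31/112 + (-31/112) = 0, arm 31/112 + 0 = 31/112
asked cell (row1, ring) = 31/112

row1: w_G1=31/112 w_G3=31/112 w_R=31/112
row2: w_G1=81/112 w_G3=-31/112 w_R=0
total: w_G1=1 w_G3=0 w_R=31/112
asked value: 31/112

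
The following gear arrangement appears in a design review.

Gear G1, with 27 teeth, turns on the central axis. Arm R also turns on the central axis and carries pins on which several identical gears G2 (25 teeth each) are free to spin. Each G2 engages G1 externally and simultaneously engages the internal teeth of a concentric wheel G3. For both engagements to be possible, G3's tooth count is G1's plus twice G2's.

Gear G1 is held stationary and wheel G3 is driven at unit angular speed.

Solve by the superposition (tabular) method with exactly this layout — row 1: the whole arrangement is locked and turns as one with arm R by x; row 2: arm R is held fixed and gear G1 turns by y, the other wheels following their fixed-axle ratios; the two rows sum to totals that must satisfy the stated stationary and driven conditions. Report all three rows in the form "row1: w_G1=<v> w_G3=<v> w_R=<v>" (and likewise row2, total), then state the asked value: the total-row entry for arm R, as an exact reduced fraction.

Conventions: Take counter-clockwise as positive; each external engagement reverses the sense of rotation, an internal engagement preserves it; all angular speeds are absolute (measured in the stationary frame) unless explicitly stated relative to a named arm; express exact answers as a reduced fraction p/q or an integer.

row1: w_G1=77/104 w_G3=77/104 w_R=77/104
row2: w_G1=-77/104 w_G3=27/104 w_R=0
total: w_G1=0 w_G3=1 w_R=77/104
asked value: 77/104

recognized (axles ride arm R): planetary set, 27/25/77 teeth
row 1 — lock + rotate with arm: ω_sun = ω_ring = ω_arm = x
row 2 (arm held, sun turns y): ω_ring = −(27/77)·y, ω_arm = 0
boundary: total ω_sun = x + y = 0 and total ω_ring = x − (27/77)·y = 1  ⇒  y = -77/104, x = 77/104
row 2 ring = −(27/77)·(-77/104) = 27/104
totals (row 1 + row 2): sun 77/104 + (-77/104) = 0, ring 77/104 + 27/104 = 1, arm 77/104 + 0 = 77/104
asked cell (total, arm) = 77/104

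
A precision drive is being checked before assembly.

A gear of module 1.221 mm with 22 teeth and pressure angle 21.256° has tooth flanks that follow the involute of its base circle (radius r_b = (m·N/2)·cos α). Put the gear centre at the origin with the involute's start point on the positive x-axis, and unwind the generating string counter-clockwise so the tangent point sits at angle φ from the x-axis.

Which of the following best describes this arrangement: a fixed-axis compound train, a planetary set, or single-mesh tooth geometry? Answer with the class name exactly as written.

class = single-mesh tooth geometry [base-circle involute, m = 1.221, 22T]
classification: single-mesh tooth geometry

single-mesh tooth geometry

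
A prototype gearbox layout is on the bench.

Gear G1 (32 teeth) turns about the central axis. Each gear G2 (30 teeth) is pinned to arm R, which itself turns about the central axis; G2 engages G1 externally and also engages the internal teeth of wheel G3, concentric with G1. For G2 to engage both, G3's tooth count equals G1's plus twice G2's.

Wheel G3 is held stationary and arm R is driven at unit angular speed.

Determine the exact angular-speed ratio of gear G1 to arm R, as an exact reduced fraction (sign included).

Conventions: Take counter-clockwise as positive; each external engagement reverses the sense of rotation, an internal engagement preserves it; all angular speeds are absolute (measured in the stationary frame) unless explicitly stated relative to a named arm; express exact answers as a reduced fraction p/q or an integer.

31/8

planetary set (32T centre, 30T on arm, 92T internal) — Willis relation
ring teeth: 32 + 2·30 = 92
32(ω_sun−ω_arm) = −92(ω_ring−ω_arm),  ω_ring = 0, ω_arm = 1
ω_sun = 1 − (92/32)(0−1) = 31/8
ω_out/ω_in = 31/8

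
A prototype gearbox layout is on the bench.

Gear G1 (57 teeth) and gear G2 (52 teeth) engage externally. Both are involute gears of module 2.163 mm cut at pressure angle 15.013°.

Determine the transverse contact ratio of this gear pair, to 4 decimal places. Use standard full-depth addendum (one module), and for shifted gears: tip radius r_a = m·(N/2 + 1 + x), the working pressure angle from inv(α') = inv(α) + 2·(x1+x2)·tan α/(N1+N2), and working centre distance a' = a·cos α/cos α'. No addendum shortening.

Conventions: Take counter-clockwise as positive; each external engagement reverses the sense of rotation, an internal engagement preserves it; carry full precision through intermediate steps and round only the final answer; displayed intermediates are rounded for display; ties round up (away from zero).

single-mesh involute tooth geometry (57T engaging 52T at module 2.163)
base radii: r_b1 = 59.541359, r_b2 = 54.318433
tip radii: r_a1 = 63.808500, r_a2 = 58.401000
no profile shift: α' = α, a' = a
action lengths: √(r_a1²−r_b1²) = 22.942346, √(r_a2²−r_b2²) = 21.451915
base pitch p_b = π·m·cos α = 6.563323
CR = (22.942346 + 21.451915 − 117.883500·sin 15.01300°)/6.563323 = 2.111420
contact ratio ≈ 2.1114

2.1114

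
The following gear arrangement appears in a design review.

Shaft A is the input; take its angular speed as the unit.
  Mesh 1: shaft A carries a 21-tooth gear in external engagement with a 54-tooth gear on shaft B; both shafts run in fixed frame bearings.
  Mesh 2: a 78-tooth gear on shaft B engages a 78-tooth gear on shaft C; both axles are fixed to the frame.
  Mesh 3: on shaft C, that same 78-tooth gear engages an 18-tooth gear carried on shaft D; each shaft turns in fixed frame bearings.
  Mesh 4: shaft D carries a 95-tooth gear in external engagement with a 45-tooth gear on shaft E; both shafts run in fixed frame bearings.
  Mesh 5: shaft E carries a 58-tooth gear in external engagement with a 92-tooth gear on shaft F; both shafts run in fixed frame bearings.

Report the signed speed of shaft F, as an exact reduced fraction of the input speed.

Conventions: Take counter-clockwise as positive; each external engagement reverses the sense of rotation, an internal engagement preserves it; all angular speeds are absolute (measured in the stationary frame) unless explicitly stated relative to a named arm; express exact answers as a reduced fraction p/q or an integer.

-50141/22356

5-mesh fixed-axis compound train (all bearings frame-fixed)
mesh 1 [21T→54T]: |ω|/ω_in = 1×21/54 = 7/18, sense flips to −
mesh 2 [78T→78T]: |ω|/ω_in = (7/18)×78/78 = 7/18, sense flips to +
mesh 3 [78T→18T]: |ω|/ω_in = (7/18)×78/18 = 91/54, sense flips to −
mesh 4 [95T→45T]: |ω|/ω_in = (91/54)×95/45 = 1729/486, sense flips to +
mesh 5 [58T→92T]: |ω|/ω_in = (1729/486)×58/92 = 50141/22356, sense flips to −
signed output speed (× input speed) = -50141/22356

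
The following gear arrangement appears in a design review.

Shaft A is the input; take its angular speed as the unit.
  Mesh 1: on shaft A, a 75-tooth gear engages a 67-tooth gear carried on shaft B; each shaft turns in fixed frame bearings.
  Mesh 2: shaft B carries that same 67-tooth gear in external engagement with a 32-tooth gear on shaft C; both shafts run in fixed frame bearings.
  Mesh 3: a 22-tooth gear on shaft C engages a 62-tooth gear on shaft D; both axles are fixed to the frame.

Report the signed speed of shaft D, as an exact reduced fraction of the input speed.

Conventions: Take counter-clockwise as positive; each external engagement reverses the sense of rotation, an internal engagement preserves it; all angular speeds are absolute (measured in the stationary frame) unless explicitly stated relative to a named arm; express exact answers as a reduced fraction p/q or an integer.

3-mesh fixed-axis compound train (all bearings frame-fixed)
mesh 1 [75T→67T]: |ω|/ω_in = 1×75/67 = 75/67, sense flips to −
mesh 2 [67T→32T]: |ω|/ω_in = (75/67)×67/32 = 75/32, sense flips to +
mesh 3 [22T→62T]: |ω|/ω_in = (75/32)×22/62 = 825/992, sense flips to −
signed output speed (× input speed) = -825/992

-825/992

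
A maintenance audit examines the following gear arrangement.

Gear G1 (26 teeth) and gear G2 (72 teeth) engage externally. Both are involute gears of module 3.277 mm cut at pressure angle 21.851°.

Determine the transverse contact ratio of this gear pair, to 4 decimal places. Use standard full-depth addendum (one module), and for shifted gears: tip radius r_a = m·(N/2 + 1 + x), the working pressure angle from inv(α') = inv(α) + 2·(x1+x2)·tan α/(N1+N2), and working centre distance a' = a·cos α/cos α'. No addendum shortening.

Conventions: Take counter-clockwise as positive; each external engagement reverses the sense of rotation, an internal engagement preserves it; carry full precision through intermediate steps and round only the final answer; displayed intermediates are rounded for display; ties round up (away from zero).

class = single-mesh tooth geometry [involute pair 26T × 72T, m = 3.277]
base radii: r_b1 = 39.540327, r_b2 = 109.496290
tip radii: r_a1 = 45.878000, r_a2 = 121.249000
no profile shift: α' = α, a' = a
action lengths: √(r_a1²−r_b1²) = 23.267003, √(r_a2²−r_b2²) = 52.075739
base pitch p_b = π·m·cos α = 9.555354
CR = (23.267003 + 52.075739 − 160.573000·sin 21.85100°)/9.555354 = 1.630333
contact ratio ≈ 1.6303

1.6303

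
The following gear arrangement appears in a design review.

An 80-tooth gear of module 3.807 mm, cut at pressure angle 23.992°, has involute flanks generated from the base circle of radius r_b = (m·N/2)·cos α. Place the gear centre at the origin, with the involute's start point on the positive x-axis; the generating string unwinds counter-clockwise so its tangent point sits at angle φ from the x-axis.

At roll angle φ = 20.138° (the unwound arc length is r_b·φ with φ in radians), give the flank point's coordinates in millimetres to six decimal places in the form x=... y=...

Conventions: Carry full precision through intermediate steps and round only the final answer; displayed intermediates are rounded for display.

class = single-mesh tooth geometry [base-circle involute, m = 3.807, 80T]
pitch radius r_p = m·N/2 = 3.807·80/2 = 152.280000
base radius r_b = r_p·cos α = 152.280000·cos 23.992° = 139.123349
roll angle φ = 20.138° = 0.35147440 rad
x = r_b·(cos φ + φ·sin φ) = 147.453024
y = r_b·(sin φ − φ·cos φ) = 1.988774

x=147.453024 y=1.988774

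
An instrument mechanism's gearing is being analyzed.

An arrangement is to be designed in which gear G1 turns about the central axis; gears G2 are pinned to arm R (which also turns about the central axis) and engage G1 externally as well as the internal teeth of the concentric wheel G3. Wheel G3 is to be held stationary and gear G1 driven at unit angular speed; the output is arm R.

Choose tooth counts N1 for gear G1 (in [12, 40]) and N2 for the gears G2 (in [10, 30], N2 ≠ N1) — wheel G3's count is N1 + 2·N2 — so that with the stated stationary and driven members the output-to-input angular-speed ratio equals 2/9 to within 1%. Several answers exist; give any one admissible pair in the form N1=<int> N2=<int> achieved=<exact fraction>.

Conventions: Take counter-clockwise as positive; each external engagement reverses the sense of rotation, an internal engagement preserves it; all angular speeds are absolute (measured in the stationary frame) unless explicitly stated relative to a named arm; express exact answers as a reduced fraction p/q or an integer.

topology: planetary set — design target 2/9, arm = carrier (Willis)
Willis with ω_ring = 0: ω_arm/ω_sun = N1/(N1+N3); set equal to 2/9  ⇒  N3/N1 = 1/(2/9) − 1 = 7/2
N3 = N1 + 2·N2  ⇒  N2/N1 = (N3/N1 − 1)/2 = (7/2 − 1)/2 = 5/4
smallest multiple with N1 ≥ 12 and N2 ≥ 10: k = 3  ⇒  N1 = 3·4 = 12, N2 = 3·5 = 15 (N1 ≤ 40, N2 ≤ 30, N2 ≠ N1 ✓), N3 = 12 + 2·15 = 42
check: N1/(N1+N3) with N1 = 12, N3 = 42 gives 2/9; |achieved − target| = 0 ≤ 1/450 ✓

N1=12 N2=15 achieved=2/9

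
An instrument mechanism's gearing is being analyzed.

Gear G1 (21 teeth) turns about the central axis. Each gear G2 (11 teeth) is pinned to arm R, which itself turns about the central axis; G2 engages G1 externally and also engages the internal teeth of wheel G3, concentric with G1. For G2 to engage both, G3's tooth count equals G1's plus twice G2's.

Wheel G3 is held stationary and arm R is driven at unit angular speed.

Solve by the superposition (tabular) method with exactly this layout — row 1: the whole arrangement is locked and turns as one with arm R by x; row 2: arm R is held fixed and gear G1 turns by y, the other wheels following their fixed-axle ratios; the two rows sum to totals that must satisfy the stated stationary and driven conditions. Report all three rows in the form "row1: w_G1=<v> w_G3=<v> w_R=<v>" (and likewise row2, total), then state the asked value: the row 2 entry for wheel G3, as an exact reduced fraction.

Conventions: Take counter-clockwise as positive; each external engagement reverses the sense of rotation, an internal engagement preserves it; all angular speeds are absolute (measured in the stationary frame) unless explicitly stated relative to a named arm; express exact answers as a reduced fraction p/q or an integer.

class = planetary set [G3 = 21+2·11 = 43; Willis about the carrier]
row 1 — lock + rotate with arm: ω_sun = ω_ring = ω_arm = x
superposition row 2 [arm held]: sun y, ring −(21/43)·y, arm 0
boundary: total ω_ring = x − (21/43)·y = 0 and total ω_arm = x = 1  ⇒  y = 43/21, x = 1
row 2 ring = −(21/43)·43/21 = -1
totals (row 1 + row 2): sun 1 + 43/21 = 64/21, ring 1 + (-1) = 0, arm 1 + 0 = 1
asked cell (row2, ring) = -1

row1: w_G1=1 w_G3=1 w_R=1
row2: w_G1=43/21 w_G3=-1 w_R=0
total: w_G1=64/21 w_G3=0 w_R=1
asked value: -1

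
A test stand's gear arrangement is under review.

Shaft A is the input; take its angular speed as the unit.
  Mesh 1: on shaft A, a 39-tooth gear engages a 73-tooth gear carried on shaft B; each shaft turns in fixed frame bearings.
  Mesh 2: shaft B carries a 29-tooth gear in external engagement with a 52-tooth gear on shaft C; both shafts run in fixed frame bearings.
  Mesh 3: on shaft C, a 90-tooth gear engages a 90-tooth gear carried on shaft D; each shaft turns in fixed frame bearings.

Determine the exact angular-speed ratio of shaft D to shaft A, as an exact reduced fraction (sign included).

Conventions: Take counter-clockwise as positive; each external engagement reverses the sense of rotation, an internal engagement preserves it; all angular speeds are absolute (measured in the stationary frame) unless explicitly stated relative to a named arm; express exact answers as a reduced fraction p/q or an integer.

-87/292

class = fixed-axis compound train [3 meshes; 3 ratios multiply, 3 sense flips]
mesh 1 [39T→73T]: running ratio 39/73, sense −
mesh 2 [29T→52T]: running ratio 87/292, sense +
mesh 3 [90T→90T]: running ratio 87/292, sense −
ω_out/ω_in = -87/292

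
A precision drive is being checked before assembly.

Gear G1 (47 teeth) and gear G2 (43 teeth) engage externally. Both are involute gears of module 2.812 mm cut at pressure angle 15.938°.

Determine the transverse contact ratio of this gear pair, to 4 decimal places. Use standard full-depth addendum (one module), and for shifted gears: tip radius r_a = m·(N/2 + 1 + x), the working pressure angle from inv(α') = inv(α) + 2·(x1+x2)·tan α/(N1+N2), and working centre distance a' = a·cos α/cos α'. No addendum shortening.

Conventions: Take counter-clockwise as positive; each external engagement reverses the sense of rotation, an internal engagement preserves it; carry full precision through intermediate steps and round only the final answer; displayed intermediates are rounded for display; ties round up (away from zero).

class = single-mesh tooth geometry [involute pair 47T × 43T, m = 2.812]
base radii: r_b1 = 63.541768, r_b2 = 58.133958
tip radii: r_a1 = 68.894000, r_a2 = 63.270000
no profile shift: α' = α, a' = a
action lengths: √(r_a1²−r_b1²) = 26.623803, √(r_a2²−r_b2²) = 24.970699
base pitch p_b = π·m·cos α = 8.494568
CR = (26.623803 + 24.970699 − 126.540000·sin 15.93800°)/8.494568 = 1.983267
contact ratio ≈ 1.9833

1.9833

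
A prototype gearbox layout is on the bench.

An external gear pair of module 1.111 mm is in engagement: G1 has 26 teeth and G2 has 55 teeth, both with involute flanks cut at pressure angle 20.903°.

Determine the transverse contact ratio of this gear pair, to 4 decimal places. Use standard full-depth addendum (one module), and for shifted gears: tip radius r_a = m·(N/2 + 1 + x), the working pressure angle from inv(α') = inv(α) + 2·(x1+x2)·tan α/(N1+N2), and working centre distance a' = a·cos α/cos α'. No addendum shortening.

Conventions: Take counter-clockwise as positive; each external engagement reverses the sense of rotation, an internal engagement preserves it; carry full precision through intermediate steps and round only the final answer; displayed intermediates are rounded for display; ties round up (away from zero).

single-mesh involute tooth geometry (26T engaging 55T at module 1.111)
base radii: r_b1 = 13.492445, r_b2 = 28.541711
tip radii: r_a1 = 15.554000, r_a2 = 31.663500
no profile shift: α' = α, a' = a
action lengths: √(r_a1²−r_b1²) = 7.738271, √(r_a2²−r_b2²) = 13.709411
base pitch p_b = π·m·cos α = 3.260597
CR = (7.738271 + 13.709411 − 44.995500·sin 20.90300°)/3.260597 = 1.654260
contact ratio ≈ 1.6543

1.6543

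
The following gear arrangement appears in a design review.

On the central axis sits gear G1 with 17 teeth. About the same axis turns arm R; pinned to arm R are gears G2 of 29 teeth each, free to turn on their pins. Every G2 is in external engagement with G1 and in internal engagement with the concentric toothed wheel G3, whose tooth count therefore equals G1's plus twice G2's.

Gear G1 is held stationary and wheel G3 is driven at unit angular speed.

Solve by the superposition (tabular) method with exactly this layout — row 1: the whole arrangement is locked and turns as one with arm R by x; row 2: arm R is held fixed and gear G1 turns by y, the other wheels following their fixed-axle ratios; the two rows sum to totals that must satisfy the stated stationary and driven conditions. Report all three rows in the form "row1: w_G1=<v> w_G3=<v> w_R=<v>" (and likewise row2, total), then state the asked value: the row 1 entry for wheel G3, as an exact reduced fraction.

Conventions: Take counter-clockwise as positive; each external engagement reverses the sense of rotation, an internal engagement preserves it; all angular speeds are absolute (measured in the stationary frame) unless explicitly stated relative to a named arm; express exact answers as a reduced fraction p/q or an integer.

planetary set (17T centre, 29T on arm, 75T internal) — Willis relation
row 1: whole set turns with the arm by x
row 2 — arm fixed, fixed-axis ratios: sun y, ring −(17/75)·y, arm 0
boundary: total ω_sun = x + y = 0 and total ω_ring = x − (17/75)·y = 1  ⇒  y = -75/92, x = 75/92
row 2 ring = −(17/75)·(-75/92) = 17/92
totals (row 1 + row 2): sun 75/92 + (-75/92) = 0, ring 75/92 + 17/92 = 1, arm 75/92 + 0 = 75/92
asked cell (row1, ring) = 75/92

row1: w_G1=75/92 w_G3=75/92 w_R=75/92
row2: w_G1=-75/92 w_G3=17/92 w_R=0
total: w_G1=0 w_G3=1 w_R=75/92
asked value: 75/92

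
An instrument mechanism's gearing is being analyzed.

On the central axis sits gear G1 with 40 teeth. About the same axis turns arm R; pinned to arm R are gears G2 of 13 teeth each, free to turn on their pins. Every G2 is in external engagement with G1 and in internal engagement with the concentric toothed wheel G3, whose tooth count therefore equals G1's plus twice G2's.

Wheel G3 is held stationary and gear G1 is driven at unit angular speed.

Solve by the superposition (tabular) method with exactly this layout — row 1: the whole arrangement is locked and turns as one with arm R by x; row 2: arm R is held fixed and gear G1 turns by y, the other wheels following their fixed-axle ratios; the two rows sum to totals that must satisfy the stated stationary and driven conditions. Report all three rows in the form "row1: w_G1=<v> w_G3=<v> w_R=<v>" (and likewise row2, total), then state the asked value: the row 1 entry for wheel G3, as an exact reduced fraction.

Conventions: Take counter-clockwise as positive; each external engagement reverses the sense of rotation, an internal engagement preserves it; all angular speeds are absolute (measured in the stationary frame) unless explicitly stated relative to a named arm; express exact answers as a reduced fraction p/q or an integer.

topology: planetary set — G1 40T / G2 13T / G3 66T, arm = carrier (Willis)
row 1 (train locked, turned with arm): all members turn x
row 2: sun turns y, ring = −(40/66)·y, arm 0
boundary: total ω_ring = x − (40/66)·y = 0 and total ω_sun = x + y = 1  ⇒  y = 33/53, x = 20/53
row 2 ring = −(40/66)·33/53 = -20/53
totals (row 1 + row 2): sun 20/53 + 33/53 = 1, ring 20/53 + (-20/53) = 0, arm 20/53 + 0 = 20/53
asked cell (row1, ring) = 20/53

row1: w_G1=20/53 w_G3=20/53 w_R=20/53
row2: w_G1=33/53 w_G3=-20/53 w_R=0
total: w_G1=1 w_G3=0 w_R=20/53
asked value: 20/53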